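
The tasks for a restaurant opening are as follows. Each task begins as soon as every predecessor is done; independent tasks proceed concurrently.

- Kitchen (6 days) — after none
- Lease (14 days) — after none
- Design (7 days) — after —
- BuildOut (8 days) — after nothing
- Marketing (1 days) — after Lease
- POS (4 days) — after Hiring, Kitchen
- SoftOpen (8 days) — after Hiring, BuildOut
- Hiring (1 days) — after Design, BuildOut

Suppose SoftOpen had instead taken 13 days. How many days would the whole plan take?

Critical path before the change: BuildOut→Hiring→SoftOpen = 8+1+8 = 17 giving 17 days.
Since SoftOpen is critical, the +5 change carries straight to that chain (now 22 days).
No other chain overtakes it, so the finish is 22 days.

22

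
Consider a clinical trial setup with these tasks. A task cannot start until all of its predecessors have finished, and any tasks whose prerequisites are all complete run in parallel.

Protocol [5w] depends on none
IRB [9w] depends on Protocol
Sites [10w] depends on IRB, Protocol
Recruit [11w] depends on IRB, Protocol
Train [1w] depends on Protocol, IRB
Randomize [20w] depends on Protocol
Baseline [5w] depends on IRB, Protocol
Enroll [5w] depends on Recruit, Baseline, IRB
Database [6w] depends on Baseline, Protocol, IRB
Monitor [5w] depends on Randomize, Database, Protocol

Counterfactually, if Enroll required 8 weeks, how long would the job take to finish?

33

Critical path before the change: Protocol→IRB→Recruit→Enroll = 5+9+11+5 = 30 giving 30 weeks.
Enroll lies on that path, so at 8 weeks the path becomes 33 weeks.
That remains the longest chain; total 33 weeks.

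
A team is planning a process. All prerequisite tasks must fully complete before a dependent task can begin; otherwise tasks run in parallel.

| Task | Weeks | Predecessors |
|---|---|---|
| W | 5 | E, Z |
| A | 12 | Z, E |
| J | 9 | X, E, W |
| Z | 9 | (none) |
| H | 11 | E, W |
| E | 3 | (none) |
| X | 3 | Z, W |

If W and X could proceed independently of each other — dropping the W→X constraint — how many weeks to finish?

Original critical path: Z→W→X→J = 9+5+3+9 = 26 ⇒ 26 weeks.
Without W→X, X's earliest start moves from 14 to 9.
The longest chain is now Z→W→H = 9+5+11 = 25, so the project takes 25 weeks.

25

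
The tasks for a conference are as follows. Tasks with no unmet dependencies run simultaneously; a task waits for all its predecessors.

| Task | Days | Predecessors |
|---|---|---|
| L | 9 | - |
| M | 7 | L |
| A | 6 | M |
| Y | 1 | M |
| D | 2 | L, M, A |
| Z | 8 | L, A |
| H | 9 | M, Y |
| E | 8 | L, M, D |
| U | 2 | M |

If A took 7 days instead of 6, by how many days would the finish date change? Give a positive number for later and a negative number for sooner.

As given, the longest chain is L→M→A→D→E = 9+7+6+2+8 = 32, so the finish is 32 days.
Since A is critical, the +1 change carries straight to that chain (now 33 days).
No other chain overtakes it, so the finish is 33 days.
Change in finish: 33 − 32 = +1 days.

1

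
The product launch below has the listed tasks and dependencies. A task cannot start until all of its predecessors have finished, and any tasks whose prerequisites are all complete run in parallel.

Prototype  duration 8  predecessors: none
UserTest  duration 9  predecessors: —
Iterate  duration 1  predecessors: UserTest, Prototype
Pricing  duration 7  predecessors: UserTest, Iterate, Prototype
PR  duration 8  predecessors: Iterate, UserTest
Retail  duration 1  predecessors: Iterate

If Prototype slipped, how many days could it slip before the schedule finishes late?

1

The longest chain is UserTest→Iterate→PR = 9+1+8 = 18; overall finish 18 days.
The longest chain containing Prototype totals 17 days.
So Prototype can slip 9 − 8 = 1 day.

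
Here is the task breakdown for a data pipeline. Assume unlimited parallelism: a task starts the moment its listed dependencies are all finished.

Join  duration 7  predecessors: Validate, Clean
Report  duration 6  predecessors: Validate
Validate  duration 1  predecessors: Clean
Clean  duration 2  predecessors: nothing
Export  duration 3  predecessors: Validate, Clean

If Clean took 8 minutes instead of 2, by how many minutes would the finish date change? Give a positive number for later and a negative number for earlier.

As given, the longest chain is Clean→Validate→Join = 2+1+7 = 10, so the finish is 10 minutes.
Clean is on the critical path; changing it to 8 makes that path 16 minutes.
That remains the longest chain; total 16 minutes.
Change in finish: 16 − 10 = +6 minutes.

6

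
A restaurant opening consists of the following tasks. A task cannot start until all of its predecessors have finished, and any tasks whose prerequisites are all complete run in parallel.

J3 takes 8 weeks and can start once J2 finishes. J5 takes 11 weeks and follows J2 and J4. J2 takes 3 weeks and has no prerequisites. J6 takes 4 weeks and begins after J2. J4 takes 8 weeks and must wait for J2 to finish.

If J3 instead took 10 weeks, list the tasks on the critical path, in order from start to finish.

J2, J4, J5

The binding path is J2→J4→J5 = 3+8+11 = 22; finish at 22 weeks.
The longest path through J3 is only 11 weeks, so J3 has float 11.
The critical path is still J2→J4→J5; finish is now 22 weeks.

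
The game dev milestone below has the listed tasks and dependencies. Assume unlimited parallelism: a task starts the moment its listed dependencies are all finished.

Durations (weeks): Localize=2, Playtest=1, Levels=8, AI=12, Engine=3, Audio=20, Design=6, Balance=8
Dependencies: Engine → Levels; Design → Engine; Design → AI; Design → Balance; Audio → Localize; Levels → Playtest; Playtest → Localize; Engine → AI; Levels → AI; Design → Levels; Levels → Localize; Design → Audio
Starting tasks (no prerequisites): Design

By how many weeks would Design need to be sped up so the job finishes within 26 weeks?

Current finish: 29 weeks; target: 26.
Design is on every critical path, so each week cut from Design cuts the finish by one (this holds down to a finish of 24).
Need 29 − 26 = 3 weeks off Design → Design becomes 3 weeks, finish becomes 26.

3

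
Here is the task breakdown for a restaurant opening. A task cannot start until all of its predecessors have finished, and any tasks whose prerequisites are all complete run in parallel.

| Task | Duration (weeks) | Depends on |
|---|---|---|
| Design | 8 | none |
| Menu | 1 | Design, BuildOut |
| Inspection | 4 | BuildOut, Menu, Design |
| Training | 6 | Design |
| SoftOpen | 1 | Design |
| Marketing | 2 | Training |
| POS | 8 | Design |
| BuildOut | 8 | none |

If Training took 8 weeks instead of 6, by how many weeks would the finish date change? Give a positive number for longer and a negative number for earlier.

2

Critical path before the change: Design→Training→Marketing = 8+6+2 = 16 giving 16 weeks.
Training lies on that path, so at 8 weeks the path becomes 18 weeks.
The critical path is still Design→Training→Marketing; finish is now 18 weeks.
Change in finish: 18 − 16 = +2 weeks.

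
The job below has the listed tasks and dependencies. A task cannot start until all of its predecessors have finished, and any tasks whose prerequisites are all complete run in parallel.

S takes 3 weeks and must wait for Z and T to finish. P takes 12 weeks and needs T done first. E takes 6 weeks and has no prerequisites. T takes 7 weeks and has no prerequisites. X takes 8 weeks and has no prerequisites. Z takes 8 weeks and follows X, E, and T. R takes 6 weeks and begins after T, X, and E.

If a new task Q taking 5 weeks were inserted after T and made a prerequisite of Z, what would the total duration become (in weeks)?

Originally the schedule takes 19 weeks.
With Q inserted, Z now waits for max(X, E, T, Q).
New critical path: T→Q→Z→S = 7+5+8+3 = 23 ⇒ 23 weeks.

23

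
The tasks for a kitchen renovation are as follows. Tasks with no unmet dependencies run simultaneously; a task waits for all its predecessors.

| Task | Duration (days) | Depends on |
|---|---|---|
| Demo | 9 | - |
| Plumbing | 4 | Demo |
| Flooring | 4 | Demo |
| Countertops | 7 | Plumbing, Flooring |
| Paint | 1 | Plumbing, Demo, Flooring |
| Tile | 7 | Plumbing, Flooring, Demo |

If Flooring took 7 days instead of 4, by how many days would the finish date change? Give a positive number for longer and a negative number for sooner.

Baseline: Demo→Flooring→Countertops = 9+4+7 = 20 → 20 days.
Flooring lies on that path, so at 7 days the path becomes 23 days.
That remains the longest chain; total 23 days.
Change in finish: 23 − 20 = +3 days.

3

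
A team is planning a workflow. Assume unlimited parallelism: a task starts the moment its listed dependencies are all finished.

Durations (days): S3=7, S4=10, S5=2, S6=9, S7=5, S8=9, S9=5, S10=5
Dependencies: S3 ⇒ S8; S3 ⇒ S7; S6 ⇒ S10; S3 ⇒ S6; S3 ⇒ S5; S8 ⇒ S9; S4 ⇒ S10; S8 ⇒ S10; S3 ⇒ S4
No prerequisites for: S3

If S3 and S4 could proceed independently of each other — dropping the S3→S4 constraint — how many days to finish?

Original critical path: S3→S4→S10 = 7+10+5 = 22 ⇒ 22 days.
Without S3→S4, S4's earliest start moves from 7 to 0.
The longest chain is now S3→S6→S10 = 7+9+5 = 21, so the project takes 21 days.

21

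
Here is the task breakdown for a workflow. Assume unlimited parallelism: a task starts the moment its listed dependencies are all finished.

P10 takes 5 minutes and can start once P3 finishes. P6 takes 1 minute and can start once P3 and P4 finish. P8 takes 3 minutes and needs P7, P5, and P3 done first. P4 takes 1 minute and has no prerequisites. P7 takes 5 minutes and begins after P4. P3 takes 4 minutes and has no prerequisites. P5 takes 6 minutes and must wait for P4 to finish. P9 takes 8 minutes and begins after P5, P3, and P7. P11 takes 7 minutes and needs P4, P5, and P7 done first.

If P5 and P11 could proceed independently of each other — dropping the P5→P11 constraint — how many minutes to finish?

15

Original critical path: P4→P5→P9 = 1+6+8 = 15 ⇒ 15 minutes.
Without P5→P11, P11's earliest start moves from 7 to 6.
After: P4→P5→P9 = 1+6+8 = 15 → 15 minutes.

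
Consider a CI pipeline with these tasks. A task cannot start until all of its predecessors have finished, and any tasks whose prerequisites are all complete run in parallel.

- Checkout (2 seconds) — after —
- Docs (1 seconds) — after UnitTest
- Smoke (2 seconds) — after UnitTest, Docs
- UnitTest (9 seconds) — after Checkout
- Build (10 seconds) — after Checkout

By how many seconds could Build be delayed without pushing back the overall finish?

2

Checkout→UnitTest→Docs→Smoke = 2+9+1+2 = 14 sets the makespan at 14 seconds.
The longest chain containing Build totals 12 seconds.
So Build can slip 14 − 12 = 2 seconds.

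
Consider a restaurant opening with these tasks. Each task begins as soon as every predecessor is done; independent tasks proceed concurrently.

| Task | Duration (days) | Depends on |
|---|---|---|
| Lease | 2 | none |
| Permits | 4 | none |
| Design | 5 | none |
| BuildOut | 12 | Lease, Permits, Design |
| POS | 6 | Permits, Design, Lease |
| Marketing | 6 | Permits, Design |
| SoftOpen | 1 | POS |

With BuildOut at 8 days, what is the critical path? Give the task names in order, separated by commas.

Design, BuildOut

Actual critical path: Design→BuildOut = 5+12 = 17 ⇒ 17 days.
BuildOut lies on that path, so at 8 days the path becomes 13 days.
That remains the longest chain; total 13 days.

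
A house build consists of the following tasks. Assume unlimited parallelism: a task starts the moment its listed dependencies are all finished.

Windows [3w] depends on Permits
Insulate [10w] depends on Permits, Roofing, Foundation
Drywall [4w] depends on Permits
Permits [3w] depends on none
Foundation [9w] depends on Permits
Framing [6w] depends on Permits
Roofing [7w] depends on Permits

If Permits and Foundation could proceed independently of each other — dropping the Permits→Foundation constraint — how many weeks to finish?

Original critical path: Permits→Foundation→Insulate = 3+9+10 = 22 ⇒ 22 weeks.
Without Permits→Foundation, Foundation's earliest start moves from 3 to 0.
The longest chain is now Permits→Roofing→Insulate = 3+7+10 = 20, so the job takes 20 weeks.

20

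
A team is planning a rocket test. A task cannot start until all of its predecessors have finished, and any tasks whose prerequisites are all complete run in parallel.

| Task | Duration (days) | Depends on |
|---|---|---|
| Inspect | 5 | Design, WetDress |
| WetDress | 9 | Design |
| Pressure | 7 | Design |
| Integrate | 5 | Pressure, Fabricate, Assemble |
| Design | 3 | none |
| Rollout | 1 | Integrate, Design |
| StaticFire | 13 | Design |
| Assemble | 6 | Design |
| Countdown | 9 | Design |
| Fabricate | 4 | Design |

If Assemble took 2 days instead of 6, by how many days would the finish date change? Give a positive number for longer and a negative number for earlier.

As given, the longest chain is Design→WetDress→Inspect = 3+9+5 = 17, so the finish is 17 days.
Assemble is off the critical path — its longest chain is 15 days, giving 2 of slack.
The critical path is still Design→WetDress→Inspect; finish is now 17 days.
Change in finish: 17 − 17 = +0 days.

0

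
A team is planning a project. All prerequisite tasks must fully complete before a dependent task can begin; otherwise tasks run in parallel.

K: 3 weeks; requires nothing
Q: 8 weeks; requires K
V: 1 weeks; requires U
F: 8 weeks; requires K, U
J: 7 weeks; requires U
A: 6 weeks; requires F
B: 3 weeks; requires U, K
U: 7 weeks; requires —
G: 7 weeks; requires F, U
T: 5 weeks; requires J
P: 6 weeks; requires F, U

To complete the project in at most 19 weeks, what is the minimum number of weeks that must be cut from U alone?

3

Current finish: 22 weeks; target: 19.
U is on every critical path, so each week cut from U cuts the finish by one (this holds down to a finish of 18).
Need 22 − 19 = 3 weeks off U → U becomes 4 weeks, finish becomes 19.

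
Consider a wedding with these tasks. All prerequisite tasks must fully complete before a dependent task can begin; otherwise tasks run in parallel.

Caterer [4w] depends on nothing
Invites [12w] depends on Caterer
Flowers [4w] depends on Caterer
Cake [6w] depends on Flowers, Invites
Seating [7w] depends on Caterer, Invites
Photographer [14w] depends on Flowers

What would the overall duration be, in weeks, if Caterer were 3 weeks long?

22

As given, the longest chain is Caterer→Invites→Seating = 4+12+7 = 23, so the finish is 23 weeks.
Since Caterer is critical, the -1 change carries straight to that chain (now 22 weeks).
No other chain overtakes it, so the finish is 22 weeks.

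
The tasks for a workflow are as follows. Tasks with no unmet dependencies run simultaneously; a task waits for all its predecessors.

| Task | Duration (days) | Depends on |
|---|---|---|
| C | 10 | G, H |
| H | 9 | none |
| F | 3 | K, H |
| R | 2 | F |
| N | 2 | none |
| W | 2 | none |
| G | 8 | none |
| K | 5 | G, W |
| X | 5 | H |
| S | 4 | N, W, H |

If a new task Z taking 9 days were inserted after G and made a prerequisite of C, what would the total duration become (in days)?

Originally the schedule takes 19 days.
With Z inserted, C now waits for max(G, H, Z).
New critical path: G→Z→C = 8+9+10 = 27 ⇒ 27 days.

27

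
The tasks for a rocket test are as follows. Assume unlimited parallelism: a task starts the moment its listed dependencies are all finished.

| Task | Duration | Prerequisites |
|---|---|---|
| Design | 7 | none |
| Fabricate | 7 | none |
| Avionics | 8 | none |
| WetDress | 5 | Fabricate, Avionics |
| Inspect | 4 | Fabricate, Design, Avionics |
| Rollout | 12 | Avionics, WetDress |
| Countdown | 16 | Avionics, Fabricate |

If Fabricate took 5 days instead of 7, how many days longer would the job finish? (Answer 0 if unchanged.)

0

Critical path before the change: Avionics→WetDress→Rollout = 8+5+12 = 25 giving 25 days.
The longest path through Fabricate is only 24 days, so Fabricate has float 1.
The critical path is still Avionics→WetDress→Rollout; finish is now 25 days.
Change in finish: 25 − 25 = +0 days.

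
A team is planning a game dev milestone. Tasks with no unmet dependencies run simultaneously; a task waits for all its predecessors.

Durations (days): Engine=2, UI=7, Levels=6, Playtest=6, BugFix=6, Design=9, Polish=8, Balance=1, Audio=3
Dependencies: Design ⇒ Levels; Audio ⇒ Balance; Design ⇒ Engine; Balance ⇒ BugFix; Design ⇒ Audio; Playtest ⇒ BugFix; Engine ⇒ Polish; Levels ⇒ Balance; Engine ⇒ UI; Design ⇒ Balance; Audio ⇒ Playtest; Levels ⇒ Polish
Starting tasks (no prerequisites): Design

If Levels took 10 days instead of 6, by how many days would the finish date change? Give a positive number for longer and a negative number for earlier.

3

Baseline: Design→Audio→Playtest→BugFix = 9+3+6+6 = 24 → 24 days.
Levels is off the critical path — its longest chain is 23 days, giving 1 of slack.
The binding chain switches to Design→Levels→Polish = 9+10+8 = 27; finish 27 days.
Change in finish: 27 − 24 = +3 days.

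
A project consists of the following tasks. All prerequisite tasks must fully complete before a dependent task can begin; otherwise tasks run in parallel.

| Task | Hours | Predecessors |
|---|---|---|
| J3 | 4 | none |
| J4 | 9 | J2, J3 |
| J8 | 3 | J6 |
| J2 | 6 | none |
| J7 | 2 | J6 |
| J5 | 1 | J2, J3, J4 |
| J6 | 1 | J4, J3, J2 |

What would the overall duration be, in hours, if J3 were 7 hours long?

20

As given, the longest chain is J2→J4→J6→J8 = 6+9+1+3 = 19, so the finish is 19 hours.
The longest path through J3 is only 17 hours, so J3 has float 2.
New critical path: J3→J4→J6→J8 = 7+9+1+3 = 20 ⇒ 20 hours.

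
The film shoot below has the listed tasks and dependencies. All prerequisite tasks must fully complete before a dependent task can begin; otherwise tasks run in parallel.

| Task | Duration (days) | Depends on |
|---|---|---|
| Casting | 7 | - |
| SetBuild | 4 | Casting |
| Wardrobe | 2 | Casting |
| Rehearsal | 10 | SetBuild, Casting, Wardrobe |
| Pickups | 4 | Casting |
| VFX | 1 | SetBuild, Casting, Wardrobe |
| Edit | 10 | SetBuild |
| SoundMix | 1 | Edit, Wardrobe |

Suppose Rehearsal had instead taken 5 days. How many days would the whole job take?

22

As given, the longest chain is Casting→SetBuild→Edit→SoundMix = 7+4+10+1 = 22, so the finish is 22 days.
Rehearsal has 1 day of float (longest path through it is 21).
That remains the longest chain; total 22 days.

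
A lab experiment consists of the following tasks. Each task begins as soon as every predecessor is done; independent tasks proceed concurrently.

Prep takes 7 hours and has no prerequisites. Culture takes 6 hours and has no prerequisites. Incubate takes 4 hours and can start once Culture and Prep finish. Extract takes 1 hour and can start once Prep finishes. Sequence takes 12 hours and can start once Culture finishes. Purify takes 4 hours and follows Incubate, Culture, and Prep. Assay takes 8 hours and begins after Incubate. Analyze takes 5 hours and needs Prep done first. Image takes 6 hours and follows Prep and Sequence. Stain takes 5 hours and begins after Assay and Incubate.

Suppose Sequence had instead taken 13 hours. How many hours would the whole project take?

As given, the longest chain is Culture→Sequence→Image = 6+12+6 = 24, so the finish is 24 hours.
Sequence is on the critical path; changing it to 13 makes that path 25 hours.
The critical path is still Culture→Sequence→Image; finish is now 25 hours.

25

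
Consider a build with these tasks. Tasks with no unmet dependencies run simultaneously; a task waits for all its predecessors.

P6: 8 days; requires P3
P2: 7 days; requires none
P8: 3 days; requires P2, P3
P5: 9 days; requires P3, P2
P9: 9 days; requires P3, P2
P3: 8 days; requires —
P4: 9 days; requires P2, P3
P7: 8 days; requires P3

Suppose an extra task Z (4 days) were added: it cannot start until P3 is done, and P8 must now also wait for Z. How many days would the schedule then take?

Originally the schedule takes 17 days.
With Z inserted, P8 now waits for max(P2, P3, Z).
New critical path: P3→P4 = 8+9 = 17 ⇒ 17 days.

17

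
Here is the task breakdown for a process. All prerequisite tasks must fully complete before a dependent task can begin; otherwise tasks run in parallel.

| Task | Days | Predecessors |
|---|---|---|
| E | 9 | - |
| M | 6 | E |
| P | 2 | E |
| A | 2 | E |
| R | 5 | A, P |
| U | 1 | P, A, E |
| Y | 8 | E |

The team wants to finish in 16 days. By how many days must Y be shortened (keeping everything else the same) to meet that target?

1

Current finish: 17 days; target: 16.
Y is on every critical path, so each day cut from Y cuts the finish by one (this holds down to a finish of 16).
Need 17 − 16 = 1 day off Y → Y becomes 7 days, finish becomes 16.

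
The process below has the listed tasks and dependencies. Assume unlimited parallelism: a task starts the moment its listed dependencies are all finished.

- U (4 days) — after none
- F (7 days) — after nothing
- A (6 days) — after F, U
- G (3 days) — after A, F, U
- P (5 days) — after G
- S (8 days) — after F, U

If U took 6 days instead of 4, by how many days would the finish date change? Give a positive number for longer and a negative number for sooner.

0

The binding path is F→A→G→P = 7+6+3+5 = 21; finish at 21 days.
U has 3 days of float (longest path through it is 18).
That remains the longest chain; total 21 days.
Change in finish: 21 − 21 = +0 days.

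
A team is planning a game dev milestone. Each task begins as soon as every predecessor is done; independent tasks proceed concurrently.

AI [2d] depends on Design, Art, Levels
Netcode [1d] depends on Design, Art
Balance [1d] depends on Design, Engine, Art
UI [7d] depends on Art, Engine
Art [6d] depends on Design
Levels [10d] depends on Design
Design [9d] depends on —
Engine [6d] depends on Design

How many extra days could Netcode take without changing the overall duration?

6

Design→Engine→UI = 9+6+7 = 22 sets the makespan at 22 days.
Longest path through Netcode: 16 days (earliest finish 16, latest finish 22).
Float = 22 − 16 = 6.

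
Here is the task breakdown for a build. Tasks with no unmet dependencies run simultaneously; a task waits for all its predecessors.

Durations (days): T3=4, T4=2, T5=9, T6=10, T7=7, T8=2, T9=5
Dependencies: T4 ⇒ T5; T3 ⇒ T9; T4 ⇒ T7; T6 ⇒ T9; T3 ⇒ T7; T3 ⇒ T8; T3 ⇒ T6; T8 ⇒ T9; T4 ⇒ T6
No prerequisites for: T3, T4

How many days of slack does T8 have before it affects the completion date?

T3→T6→T9 = 4+10+5 = 19 sets the makespan at 19 days.
T8 finishes as early as 6 and must finish by 14.
So T8 can slip 14 − 6 = 8 days.

8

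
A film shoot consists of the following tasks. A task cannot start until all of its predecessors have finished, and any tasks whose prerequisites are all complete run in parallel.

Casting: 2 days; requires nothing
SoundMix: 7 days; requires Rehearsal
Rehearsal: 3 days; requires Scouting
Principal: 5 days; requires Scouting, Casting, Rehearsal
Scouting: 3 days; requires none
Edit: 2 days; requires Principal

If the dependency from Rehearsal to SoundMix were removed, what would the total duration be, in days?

Original critical path: Scouting→Rehearsal→Principal→Edit = 3+3+5+2 = 13 ⇒ 13 days.
Without Rehearsal→SoundMix, SoundMix's earliest start moves from 6 to 0.
New critical path: Scouting→Rehearsal→Principal→Edit = 3+3+5+2 = 13 ⇒ 13 days.

13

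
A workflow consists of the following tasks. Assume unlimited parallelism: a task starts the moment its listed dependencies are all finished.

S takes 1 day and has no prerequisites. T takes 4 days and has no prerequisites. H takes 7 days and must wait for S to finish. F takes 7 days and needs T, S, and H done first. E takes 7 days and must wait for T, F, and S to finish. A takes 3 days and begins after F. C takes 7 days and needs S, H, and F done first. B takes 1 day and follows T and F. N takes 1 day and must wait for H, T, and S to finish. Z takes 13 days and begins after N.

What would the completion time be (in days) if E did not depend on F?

22

Before: longest chain S→H→F→E = 1+7+7+7 = 22, finish 22.
Without F→E, E's earliest start moves from 15 to 4.
New critical path: S→H→F→C = 1+7+7+7 = 22 ⇒ 22 days.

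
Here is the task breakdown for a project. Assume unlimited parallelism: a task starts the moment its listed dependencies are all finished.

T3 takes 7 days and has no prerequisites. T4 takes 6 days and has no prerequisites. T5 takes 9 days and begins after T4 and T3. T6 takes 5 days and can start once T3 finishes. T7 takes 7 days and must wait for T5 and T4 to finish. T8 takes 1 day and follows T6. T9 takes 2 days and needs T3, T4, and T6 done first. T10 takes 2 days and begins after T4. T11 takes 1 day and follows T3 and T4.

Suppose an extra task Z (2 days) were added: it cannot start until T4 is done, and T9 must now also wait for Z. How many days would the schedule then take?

Originally the schedule takes 23 days.
With Z inserted, T9 now waits for max(T3, T4, T6, Z).
New critical path: T3→T5→T7 = 7+9+7 = 23 ⇒ 23 days.

23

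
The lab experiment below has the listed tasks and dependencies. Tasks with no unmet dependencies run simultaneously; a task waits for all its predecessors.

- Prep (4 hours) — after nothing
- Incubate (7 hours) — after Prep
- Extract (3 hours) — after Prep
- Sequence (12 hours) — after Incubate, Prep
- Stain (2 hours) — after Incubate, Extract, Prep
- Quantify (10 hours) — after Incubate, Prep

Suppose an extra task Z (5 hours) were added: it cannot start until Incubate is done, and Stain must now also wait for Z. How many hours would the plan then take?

23

Originally the plan takes 23 hours.
With Z inserted, Stain now waits for max(Incubate, Extract, Prep, Z).
New critical path: Prep→Incubate→Sequence = 4+7+12 = 23 ⇒ 23 hours.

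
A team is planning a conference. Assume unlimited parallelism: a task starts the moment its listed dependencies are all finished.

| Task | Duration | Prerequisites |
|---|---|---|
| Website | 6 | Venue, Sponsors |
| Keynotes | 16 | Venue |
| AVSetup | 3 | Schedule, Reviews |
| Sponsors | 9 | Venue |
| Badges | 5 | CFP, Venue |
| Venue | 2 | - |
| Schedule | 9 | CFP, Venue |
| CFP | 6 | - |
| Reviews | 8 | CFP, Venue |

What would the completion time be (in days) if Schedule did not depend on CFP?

18

With the dependency in place, Venue→Keynotes = 2+16 = 18 sets the finish at 18 days.
Without CFP→Schedule, Schedule's earliest start moves from 6 to 2.
After: Venue→Keynotes = 2+16 = 18 → 18 days.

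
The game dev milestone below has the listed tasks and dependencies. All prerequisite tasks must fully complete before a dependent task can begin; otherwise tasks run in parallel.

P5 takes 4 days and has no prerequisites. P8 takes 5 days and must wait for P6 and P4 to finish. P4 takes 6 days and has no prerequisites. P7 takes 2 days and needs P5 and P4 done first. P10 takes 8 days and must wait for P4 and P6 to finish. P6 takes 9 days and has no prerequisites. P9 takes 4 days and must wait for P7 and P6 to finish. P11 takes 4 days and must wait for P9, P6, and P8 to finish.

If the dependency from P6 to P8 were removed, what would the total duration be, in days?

Before: longest chain P6→P8→P11 = 9+5+4 = 18, finish 18.
Without P6→P8, P8's earliest start moves from 9 to 6.
After: P6→P9→P11 = 9+4+4 = 17 → 17 days.

17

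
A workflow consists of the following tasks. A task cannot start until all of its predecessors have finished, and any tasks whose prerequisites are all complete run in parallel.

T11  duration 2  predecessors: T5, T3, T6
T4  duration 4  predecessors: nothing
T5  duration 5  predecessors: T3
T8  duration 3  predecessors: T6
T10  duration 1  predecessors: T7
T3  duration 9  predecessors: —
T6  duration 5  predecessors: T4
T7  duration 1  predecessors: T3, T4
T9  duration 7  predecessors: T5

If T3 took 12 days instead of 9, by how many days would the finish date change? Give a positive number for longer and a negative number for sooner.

Critical path before the change: T3→T5→T9 = 9+5+7 = 21 giving 21 days.
T3 is on the critical path; changing it to 12 makes that path 24 days.
No other chain overtakes it, so the finish is 24 days.
Change in finish: 24 − 21 = +3 days.

3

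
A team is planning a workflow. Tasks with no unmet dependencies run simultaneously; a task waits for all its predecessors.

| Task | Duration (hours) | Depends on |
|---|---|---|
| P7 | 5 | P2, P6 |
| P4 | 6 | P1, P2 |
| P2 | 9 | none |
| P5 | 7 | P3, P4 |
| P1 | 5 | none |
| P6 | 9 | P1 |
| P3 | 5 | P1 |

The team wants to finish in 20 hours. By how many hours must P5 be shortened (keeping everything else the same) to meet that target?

Current finish: 22 hours; target: 20.
P5 is on every critical path, so each hour cut from P5 cuts the finish by one (this holds down to a finish of 19).
Need 22 − 20 = 2 hours off P5 → P5 becomes 5 hours, finish becomes 20.

2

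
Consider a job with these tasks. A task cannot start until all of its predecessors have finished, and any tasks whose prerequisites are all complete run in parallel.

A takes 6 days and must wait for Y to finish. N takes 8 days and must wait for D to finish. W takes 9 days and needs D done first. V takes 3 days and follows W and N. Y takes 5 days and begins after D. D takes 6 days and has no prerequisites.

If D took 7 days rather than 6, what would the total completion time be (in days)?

Actual critical path: D→W→V = 6+9+3 = 18 ⇒ 18 days.
Since D is critical, the +1 change carries straight to that chain (now 19 days).
That remains the longest chain; total 19 days.

19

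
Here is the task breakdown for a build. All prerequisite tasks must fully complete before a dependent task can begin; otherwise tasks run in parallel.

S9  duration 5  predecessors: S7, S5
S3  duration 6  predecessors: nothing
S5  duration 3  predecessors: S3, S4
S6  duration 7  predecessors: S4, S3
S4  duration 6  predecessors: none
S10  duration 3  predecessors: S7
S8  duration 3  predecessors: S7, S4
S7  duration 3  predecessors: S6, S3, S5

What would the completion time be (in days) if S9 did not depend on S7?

Before: longest chain S3→S6→S7→S9 = 6+7+3+5 = 21, finish 21.
Without S7→S9, S9's earliest start moves from 16 to 9.
After: S3→S6→S7→S8 = 6+7+3+3 = 19 → 19 days.

19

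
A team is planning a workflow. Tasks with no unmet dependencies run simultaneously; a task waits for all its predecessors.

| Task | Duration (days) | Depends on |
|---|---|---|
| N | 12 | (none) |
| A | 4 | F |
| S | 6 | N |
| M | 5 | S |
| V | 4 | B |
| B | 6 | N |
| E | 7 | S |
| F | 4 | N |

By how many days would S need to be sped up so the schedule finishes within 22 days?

Current finish: 25 days; target: 22.
S is on every critical path, so each day cut from S cuts the finish by one (this holds down to a finish of 22).
Need 25 − 22 = 3 days off S → S becomes 3 days, finish becomes 22.

3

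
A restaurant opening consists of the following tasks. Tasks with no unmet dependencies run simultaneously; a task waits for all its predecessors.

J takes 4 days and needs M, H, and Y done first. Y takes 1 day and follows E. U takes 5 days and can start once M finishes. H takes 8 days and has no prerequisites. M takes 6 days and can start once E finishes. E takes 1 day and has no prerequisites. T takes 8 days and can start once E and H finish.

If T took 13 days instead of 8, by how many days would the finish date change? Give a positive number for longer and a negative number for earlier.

5

The binding path is H→T = 8+8 = 16; finish at 16 days.
T lies on that path, so at 13 days the path becomes 21 days.
No other chain overtakes it, so the finish is 21 days.
Change in finish: 21 − 16 = +5 days.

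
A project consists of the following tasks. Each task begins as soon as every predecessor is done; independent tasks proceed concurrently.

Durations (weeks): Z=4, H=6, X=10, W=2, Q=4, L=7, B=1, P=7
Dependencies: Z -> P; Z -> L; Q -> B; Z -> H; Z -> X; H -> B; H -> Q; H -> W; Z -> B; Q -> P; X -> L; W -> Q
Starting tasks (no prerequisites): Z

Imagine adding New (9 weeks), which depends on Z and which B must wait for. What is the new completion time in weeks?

23

Originally the project takes 23 weeks.
With New inserted, B now waits for max(H, Z, Q, New).
New critical path: Z→H→W→Q→P = 4+6+2+4+7 = 23 ⇒ 23 weeks.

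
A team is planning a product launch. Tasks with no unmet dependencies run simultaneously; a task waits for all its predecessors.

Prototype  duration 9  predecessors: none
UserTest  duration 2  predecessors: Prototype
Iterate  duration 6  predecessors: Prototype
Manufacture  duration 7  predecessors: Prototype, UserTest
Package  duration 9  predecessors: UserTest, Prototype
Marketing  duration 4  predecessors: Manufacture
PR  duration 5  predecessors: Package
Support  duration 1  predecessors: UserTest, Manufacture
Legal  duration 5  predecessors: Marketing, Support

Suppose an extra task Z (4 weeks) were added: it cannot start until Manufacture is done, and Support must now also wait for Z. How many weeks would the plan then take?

28

Originally the plan takes 27 weeks.
With Z inserted, Support now waits for max(UserTest, Manufacture, Z).
New critical path: Prototype→UserTest→Manufacture→Z→Support→Legal = 9+2+7+4+1+5 = 28 ⇒ 28 weeks.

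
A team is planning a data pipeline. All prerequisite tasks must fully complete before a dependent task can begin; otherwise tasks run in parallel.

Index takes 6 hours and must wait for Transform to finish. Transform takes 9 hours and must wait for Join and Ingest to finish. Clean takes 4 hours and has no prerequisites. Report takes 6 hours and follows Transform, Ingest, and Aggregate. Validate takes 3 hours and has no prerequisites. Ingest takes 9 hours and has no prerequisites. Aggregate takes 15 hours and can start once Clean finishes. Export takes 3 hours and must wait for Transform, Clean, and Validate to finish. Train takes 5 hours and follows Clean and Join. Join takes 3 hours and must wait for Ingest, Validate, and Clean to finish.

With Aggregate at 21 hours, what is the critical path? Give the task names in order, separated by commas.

Clean, Aggregate, Report

Baseline: Ingest→Join→Transform→Index = 9+3+9+6 = 27 → 27 hours.
Aggregate is off the critical path — its longest chain is 25 hours, giving 2 of slack.
Now Clean→Aggregate→Report = 4+21+6 = 31 is longest, so the finish becomes 31 hours.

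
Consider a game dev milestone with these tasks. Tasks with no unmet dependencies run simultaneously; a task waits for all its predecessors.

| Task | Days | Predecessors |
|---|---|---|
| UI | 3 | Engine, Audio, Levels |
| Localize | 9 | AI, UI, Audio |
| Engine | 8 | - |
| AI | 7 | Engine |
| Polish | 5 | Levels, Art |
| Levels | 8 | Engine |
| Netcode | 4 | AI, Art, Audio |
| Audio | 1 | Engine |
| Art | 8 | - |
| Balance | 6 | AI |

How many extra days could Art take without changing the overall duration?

15

Engine→Levels→UI→Localize = 8+8+3+9 = 28 sets the makespan at 28 days.
The longest chain containing Art totals 13 days.
Slack of Art = 15 − 0 = 15 days.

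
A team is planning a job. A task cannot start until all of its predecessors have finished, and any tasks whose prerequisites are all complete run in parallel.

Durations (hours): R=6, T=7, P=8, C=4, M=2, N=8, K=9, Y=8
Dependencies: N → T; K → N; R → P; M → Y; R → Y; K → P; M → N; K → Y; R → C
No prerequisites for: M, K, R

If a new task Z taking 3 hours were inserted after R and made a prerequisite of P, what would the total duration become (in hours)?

24

Originally the project takes 24 hours.
With Z inserted, P now waits for max(K, R, Z).
New critical path: K→N→T = 9+8+7 = 24 ⇒ 24 hours.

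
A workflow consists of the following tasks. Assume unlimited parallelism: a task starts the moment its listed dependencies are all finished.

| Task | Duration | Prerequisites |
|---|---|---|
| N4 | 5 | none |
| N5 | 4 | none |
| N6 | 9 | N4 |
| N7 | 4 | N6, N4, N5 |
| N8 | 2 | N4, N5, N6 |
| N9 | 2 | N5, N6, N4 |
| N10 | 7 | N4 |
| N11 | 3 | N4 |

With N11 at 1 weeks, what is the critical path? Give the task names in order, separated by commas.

N4, N6, N7

Actual critical path: N4→N6→N7 = 5+9+4 = 18 ⇒ 18 weeks.
N11 has 10 weeks of float (longest path through it is 8).
The critical path is still N4→N6→N7; finish is now 18 weeks.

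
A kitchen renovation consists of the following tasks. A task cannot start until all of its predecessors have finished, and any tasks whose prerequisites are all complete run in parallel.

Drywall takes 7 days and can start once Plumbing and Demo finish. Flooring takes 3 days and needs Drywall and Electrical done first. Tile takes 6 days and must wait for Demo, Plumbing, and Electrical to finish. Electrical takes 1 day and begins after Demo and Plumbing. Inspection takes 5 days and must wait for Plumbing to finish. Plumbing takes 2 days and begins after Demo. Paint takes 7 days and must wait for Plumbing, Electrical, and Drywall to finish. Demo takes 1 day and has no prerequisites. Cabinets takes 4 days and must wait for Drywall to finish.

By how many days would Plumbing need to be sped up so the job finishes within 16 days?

1

Current finish: 17 days; target: 16.
Plumbing is on every critical path, so each day cut from Plumbing cuts the finish by one (this holds down to a finish of 16).
Need 17 − 16 = 1 day off Plumbing → Plumbing becomes 1 day, finish becomes 16.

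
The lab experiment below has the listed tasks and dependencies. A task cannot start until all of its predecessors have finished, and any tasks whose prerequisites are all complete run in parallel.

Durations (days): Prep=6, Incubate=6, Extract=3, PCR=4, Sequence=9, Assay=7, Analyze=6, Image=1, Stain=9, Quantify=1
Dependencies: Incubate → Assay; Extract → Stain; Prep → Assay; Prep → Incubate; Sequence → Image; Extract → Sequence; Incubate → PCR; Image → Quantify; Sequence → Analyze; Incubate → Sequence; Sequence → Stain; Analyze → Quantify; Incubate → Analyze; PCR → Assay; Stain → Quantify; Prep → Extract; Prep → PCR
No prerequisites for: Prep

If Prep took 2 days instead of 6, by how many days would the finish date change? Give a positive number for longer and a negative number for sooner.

-4

The binding path is Prep→Incubate→Sequence→Stain→Quantify = 6+6+9+9+1 = 31; finish at 31 days.
Since Prep is critical, the -4 change carries straight to that chain (now 27 days).
The critical path is still Prep→Incubate→Sequence→Stain→Quantify; finish is now 27 days.
Change in finish: 27 − 31 = -4 days.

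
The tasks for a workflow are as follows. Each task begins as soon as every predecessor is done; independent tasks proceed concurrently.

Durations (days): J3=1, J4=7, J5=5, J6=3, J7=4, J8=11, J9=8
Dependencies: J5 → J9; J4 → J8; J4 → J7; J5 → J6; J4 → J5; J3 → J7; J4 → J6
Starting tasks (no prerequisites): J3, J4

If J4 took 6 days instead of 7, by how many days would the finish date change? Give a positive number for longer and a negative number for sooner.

Actual critical path: J4→J5→J9 = 7+5+8 = 20 ⇒ 20 days.
Since J4 is critical, the -1 change carries straight to that chain (now 19 days).
No other chain overtakes it, so the finish is 19 days.
Change in finish: 19 − 20 = -1 days.

-1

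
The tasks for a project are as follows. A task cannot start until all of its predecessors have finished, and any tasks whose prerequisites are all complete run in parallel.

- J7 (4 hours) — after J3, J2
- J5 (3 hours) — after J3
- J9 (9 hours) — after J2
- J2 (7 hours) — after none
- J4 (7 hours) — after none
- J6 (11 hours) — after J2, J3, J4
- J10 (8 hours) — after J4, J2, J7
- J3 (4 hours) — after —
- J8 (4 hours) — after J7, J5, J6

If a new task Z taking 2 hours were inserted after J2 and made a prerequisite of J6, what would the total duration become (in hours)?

24

Originally the plan takes 22 hours.
With Z inserted, J6 now waits for max(J2, J3, J4, Z).
New critical path: J2→Z→J6→J8 = 7+2+11+4 = 24 ⇒ 24 hours.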